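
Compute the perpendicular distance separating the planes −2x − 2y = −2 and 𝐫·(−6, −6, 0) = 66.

6√2

Divide the second equation by 3 to match normals: −2x − 2y = 22.
With common normal n = (−2, −2, 0) (|n| = 2√2), the distance is |(-2) − 22|/|n| = 24/(2√2) = 6√2.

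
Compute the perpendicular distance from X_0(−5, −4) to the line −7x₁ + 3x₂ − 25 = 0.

The normal to the line is n = (−7, 3) with |n| = √58.
|n·X_0 − 25| = |23 − 25| = 2, so the distance is 2/√58 = √58/29.

√58/29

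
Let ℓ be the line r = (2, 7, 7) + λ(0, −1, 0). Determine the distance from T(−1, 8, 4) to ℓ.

3√2

Direction vector d = (0, −1, 0).
AP = (−3, 1, −3); AP·d = -1, |AP|² = 19, |d|² = 1.
distance² = |AP|² − (AP·d)²/|d|² = 19 − 1/1 = 18, so the distance is 3√2.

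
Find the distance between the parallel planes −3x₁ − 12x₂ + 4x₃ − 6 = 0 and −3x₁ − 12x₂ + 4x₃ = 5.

1/13

Both planes have normal n = (−3, −12, 4), |n| = 13. Any point on the first plane is at distance |5 − 6|/|n| = 1/13 from the second.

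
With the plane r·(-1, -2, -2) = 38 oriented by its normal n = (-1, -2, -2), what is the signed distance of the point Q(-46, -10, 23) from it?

-6

n·Q − 38 = -18.
|n| = 3, so the signed distance is -18/3 = -6.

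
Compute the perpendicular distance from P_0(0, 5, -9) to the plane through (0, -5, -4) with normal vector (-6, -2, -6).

5√19/19

The plane has equation n·(r − (0, -5, -4)) = 0, i.e. n·r = 34.
Then n·(0, 5, -9) - 34 = 10.
|n| = √(36 + 4 + 36) = 2√19, so the distance is |10|/(2√19) = 5/√19.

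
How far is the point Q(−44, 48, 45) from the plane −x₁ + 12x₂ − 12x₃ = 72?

8/17

n = (−1, 12, −12); n·P − 72 = 8; |n| = 17; distance = 8/17.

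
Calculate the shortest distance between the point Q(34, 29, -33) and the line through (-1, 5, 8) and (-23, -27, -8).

A direction vector is d = (-22, -32, -16).
AP = (35, 24, -41), and AP × d = (-1696, 1462, -592).
|AP × d|² = 5364324 and |d|² = 1764, so the distance is √(5364324/1764) = √3041.

√3041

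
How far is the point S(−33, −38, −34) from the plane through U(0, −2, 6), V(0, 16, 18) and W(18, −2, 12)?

UV = (0, 18, 12) and UW = (18, 0, 6), so a normal is n = UV × UW = (108, 216, −324).
n = (108, 216, −324); n·P − (-2376) = 1620; |n| = 108√14; distance = 1620/(108√14) = 15/√14.

15/√14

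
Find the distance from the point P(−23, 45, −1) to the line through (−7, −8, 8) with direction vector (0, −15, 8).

Direction vector d = (0, −15, 8).
AP = (−16, 53, −9); AP·d = -867, |AP|² = 3146, |d|² = 289.
distance² = |AP|² − (AP·d)²/|d|² = 3146 − 751689/289 = 545, so the distance is √545.

√545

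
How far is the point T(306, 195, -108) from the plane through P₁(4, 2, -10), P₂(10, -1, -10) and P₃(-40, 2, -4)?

4

P₁P₂ = (6, -3, 0) and P₁P₃ = (-44, 0, 6), so a normal is n = P₁P₂ × P₁P₃ = (-18, -36, -132).
Then n·(306, 195, -108) - 1176 = 552.
|n| = √(324 + 1296 + 17424) = 138, so the distance is |552|/138 = 4.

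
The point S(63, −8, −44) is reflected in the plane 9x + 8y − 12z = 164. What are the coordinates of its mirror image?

With n = (9, 8, −12), the signed offset is (n·S − 164)/|n|² = 867/289 = 3.
S' = S − 2t·n = (63, −8, −44) − 6·(9, 8, −12) = (9, −56, 28).

(9, -56, 28)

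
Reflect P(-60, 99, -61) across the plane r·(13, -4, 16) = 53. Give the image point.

(70, 59, 99)

n = (13, -4, 16), |n|² = 441, n·P − 53 = -2205, so t = -2205/441 = -5.
Foot F = P − (-5)·n = (5, 79, 19); the reflection is 2F − P = (70, 59, 99).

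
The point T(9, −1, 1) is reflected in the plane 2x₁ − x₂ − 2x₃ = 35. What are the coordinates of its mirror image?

n = (2, −1, −2), |n|² = 9, n·T − 35 = -18, so t = -18/9 = -2.
Foot F = T − (-2)·n = (13, −3, −3); the reflection is 2F − T = (17, −5, −7).

(17, -5, -7)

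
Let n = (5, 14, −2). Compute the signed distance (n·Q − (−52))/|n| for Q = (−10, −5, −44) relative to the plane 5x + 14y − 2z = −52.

4/3

n·Q − (-52) = 20.
|n| = 15, so the signed distance is 20/15 = 4/3.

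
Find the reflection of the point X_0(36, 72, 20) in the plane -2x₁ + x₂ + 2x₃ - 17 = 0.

(416/9, 602/9, 88/9)

n = (-2, 1, 2), |n|² = 9, n·X_0 − 17 = 23, so t = 23/9.
Foot F = X_0 − (23/9)·n = (370/9, 625/9, 134/9); the reflection is 2F − X_0 = (416/9, 602/9, 88/9).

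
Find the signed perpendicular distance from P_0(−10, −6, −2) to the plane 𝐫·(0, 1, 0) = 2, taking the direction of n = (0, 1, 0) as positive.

n·P_0 − 2 = -8.
|n| = 1, so the signed distance is -8/1 = -8.

-8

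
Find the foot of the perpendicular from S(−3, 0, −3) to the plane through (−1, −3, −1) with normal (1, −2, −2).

n = (1, −2, −2), |n|² = 9, and n·S − 7 = -4.
t = -4/9, so the foot is S − t·n = (−3, 0, −3) − (-4/9)·(1, −2, −2) = (−23/9, −8/9, −35/9).

(-23/9, -8/9, -35/9)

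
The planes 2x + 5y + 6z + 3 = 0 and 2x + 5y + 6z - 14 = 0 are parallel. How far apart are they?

17/√65

With common normal n = (2, 5, 6) (|n| = √65), the distance is |(-3) − 14|/|n| = 17/√65.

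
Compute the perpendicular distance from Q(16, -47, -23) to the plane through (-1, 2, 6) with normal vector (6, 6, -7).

1

The plane has equation n·(r − (-1, 2, 6)) = 0, i.e. n·r = -36.
n = (6, 6, -7); n·P − (-36) = 11; |n| = 11; distance = 11/11 = 1.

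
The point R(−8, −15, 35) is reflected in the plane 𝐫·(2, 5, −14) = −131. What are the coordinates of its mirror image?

n = (2, 5, −14), |n|² = 225, n·R − (-131) = -450, so t = -450/225 = -2.
Foot F = R − (-2)·n = (−4, −5, 7); the reflection is 2F − R = (0, 5, −21).

(0, 5, -21)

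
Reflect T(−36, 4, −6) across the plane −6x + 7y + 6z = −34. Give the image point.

n = (−6, 7, 6), |n|² = 121, n·T − (-34) = 242, so t = 242/121 = 2.
Foot F = T − 2·n = (−24, −10, −18); the reflection is 2F − T = (−12, −24, −30).

(-12, -24, -30)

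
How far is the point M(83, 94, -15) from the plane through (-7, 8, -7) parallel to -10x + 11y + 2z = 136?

Parallel planes share the normal n = (-10, 11, 2); since (-7, 8, -7) lies on the plane, its equation is -10x + 11y + 2z = 144.
d = |(-10)·83 + 11·94 + 2·(-15) − 144| / √(100 + 121 + 4) = |30| / 15 = 2.

2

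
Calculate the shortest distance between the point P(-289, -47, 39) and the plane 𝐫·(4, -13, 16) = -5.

4

n = (4, -13, 16); n·P − (-5) = 84; |n| = 21; distance = 84/21 = 4.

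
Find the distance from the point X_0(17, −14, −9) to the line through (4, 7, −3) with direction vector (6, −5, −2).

√61

Direction vector d = (6, −5, −2).
AP = (13, −21, −6), and AP × d = (12, −10, 61).
|AP × d|² = 3965 and |d|² = 65, so the distance is √(3965/65) = √61.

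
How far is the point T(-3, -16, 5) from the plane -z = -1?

4

Normal vector n = (0, 0, -1), and n·(-3, -16, 5) - (-1) = -4.
|n| = √(0 + 0 + 1) = 1, so the distance is |-4|/1 = 4.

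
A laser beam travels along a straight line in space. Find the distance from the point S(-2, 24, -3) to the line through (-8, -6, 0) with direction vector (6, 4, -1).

Direction vector d = (6, 4, -1).
AP = (6, 30, -3); AP·d = 159, |AP|² = 945, |d|² = 53.
distance² = |AP|² − (AP·d)²/|d|² = 945 − 25281/53 = 468, so the distance is 6√13.

6√13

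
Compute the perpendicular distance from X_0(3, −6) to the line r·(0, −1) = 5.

The normal to the line is n = (0, −1) with |n| = 1.
|n·X_0 − 5| = |6 − 5| = 1, so the distance is 1/1 = 1.

1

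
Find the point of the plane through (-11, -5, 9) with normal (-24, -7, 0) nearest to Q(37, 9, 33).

n = (-24, -7, 0), |n|² = 625, and n·Q − 299 = -1250.
t = -1250/625 = -2, so the foot is Q − t·n = (37, 9, 33) − (-2)·(-24, -7, 0) = (-11, -5, 33).

(-11, -5, 33)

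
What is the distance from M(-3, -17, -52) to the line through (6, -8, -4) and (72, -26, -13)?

A direction vector is d = (66, -18, -9).
AP = (-9, -9, -48), and AP × d = (-783, -3249, 756).
|AP × d|² = 11740626 and |d|² = 4761, so the distance is √(11740626/4761) = √2466 = 3√274.

3√274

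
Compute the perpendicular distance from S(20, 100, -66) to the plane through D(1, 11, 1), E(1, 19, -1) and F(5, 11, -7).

3

DE = (0, 8, -2) and DF = (4, 0, -8), so a normal is n = DE × DF = (-64, -8, -32).
d = |(-64)·20 + (-8)·100 + (-32)·(-66) − (-184)| / √(4096 + 64 + 1024) = |216| / 72 = 3.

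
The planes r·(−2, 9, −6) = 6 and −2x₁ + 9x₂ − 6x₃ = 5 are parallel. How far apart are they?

Both planes have normal n = (−2, 9, −6), |n| = 11. Any point on the first plane is at distance |5 − 6|/|n| = 1/11 from the second.

1/11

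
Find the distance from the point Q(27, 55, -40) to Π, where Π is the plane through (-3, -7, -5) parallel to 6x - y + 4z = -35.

Parallel planes share the normal n = (6, -1, 4); since (-3, -7, -5) lies on the plane, its equation is 6x - y + 4z = -31.
Then n·(27, 55, -40) - (-31) = -22.
|n| = √(36 + 1 + 16) = √53, so the distance is |-22|/√53 = 22/√53.

22√53/53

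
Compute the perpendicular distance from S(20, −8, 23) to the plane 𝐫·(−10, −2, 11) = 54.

1

d = |(-10)·20 + (-2)·(-8) + 11·23 − 54| / √(100 + 4 + 121) = |15| / 15 = 1.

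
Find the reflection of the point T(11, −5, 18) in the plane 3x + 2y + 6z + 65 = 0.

n = (3, 2, 6), |n|² = 49, n·T − (-65) = 196, so t = 196/49 = 4.
Foot F = T − 4·n = (−1, −13, −6); the reflection is 2F − T = (−13, −21, −30).

(-13, -21, -30)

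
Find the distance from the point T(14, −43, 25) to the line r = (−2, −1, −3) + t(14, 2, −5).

2√701

Direction vector d = (14, 2, −5).
AP = (16, −42, 28), and AP × d = (154, 472, 620).
|AP × d|² = 630900 and |d|² = 225, so the distance is √(630900/225) = √2804 = 2√701.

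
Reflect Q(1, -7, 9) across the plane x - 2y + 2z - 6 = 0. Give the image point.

n = (1, -2, 2), |n|² = 9, n·Q − 6 = 27, so t = 27/9 = 3.
Foot F = Q − 3·n = (-2, -1, 3); the reflection is 2F − Q = (-5, 5, -3).

(-5, 5, -3)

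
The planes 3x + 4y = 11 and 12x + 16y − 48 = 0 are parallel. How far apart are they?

Divide the second equation by 4 to match normals: 3x + 4y = 12.
Both planes have normal n = (3, 4, 0), |n| = 5. Any point on the first plane is at distance |12 − 11|/|n| = 1/5 from the second.

1/5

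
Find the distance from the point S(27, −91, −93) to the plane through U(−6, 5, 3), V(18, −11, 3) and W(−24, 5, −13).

UV = (24, −16, 0) and UW = (−18, 0, −16), so a normal is n = UV × UW = (256, 384, −288).
d = |256·27 + 384·(-91) + (-288)·(-93) − (-480)| / √(65536 + 147456 + 82944) = |-768| / 544 = 24/17.

24/17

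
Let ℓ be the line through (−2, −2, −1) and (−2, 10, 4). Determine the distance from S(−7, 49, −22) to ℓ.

A direction vector is d = (0, 12, 5).
AP = (−5, 51, −21), and AP × d = (507, 25, −60).
|AP × d|² = 261274 and |d|² = 169, so the distance is √(261274/169) = √1546.

√1546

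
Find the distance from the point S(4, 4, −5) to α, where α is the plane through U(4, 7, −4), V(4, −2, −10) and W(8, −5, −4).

3/7

UV = (0, −9, −6) and UW = (4, −12, 0), so a normal is n = UV × UW = (−72, −24, 36).
d = |(-72)·4 + (-24)·4 + 36·(-5) − (-600)| / √(5184 + 576 + 1296) = |36| / 84 = 3/7.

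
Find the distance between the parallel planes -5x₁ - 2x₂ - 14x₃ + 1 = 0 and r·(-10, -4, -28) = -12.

1/3

Divide the second equation by 2 to match normals: -5x₁ - 2x₂ - 14x₃ = -6.
Both planes have normal n = (-5, -2, -14), |n| = 15. Any point on the first plane is at distance |(-6) − (-1)|/|n| = 5/15 = 1/3 from the second.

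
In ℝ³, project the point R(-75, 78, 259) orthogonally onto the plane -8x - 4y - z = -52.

(-67, 82, 260)

The perpendicular from R has direction n = (-8, -4, -1): r = (-75, 78, 259) + μ(-8, -4, -1).
Substitute into the plane: n·(R + μn) = -52 gives 29 + 81μ = -52, so μ = -1.
Foot = (-75, 78, 259) + (-1)·(-8, -4, -1) = (-67, 82, 260).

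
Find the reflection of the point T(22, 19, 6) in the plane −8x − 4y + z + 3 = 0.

With n = (−8, −4, 1), the signed offset is (n·T − (-3))/|n|² = -243/81 = -3.
T' = T − 2t·n = (22, 19, 6) − (-6)·(−8, −4, 1) = (−26, −5, 12).

(-26, -5, 12)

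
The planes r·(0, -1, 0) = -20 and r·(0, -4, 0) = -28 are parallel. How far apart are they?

13

Divide the second equation by 4 to match normals: -y = -7.
With common normal n = (0, -1, 0) (|n| = 1), the distance is |(-20) − (-7)|/|n| = 13/1 = 13.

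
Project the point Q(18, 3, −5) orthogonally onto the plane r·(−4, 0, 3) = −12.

The perpendicular from Q has direction n = (−4, 0, 3): r = (18, 3, −5) + λ(−4, 0, 3).
Substitute into the plane: n·(Q + λn) = -12 gives -87 + 25λ = -12, so λ = 3.
Foot = (18, 3, −5) + 3·(−4, 0, 3) = (6, 3, 4).

(6, 3, 4)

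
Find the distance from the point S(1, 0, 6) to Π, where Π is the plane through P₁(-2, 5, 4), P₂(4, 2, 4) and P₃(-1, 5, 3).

5/√6

P₁P₂ = (6, -3, 0) and P₁P₃ = (1, 0, -1), so a normal is n = P₁P₂ × P₁P₃ = (3, 6, 3).
n = (3, 6, 3); n·P − 36 = -15; |n| = 3√6; distance = 15/(3√6) = 5/√6.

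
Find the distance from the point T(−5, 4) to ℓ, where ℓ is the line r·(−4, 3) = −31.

63/5

The normal to the line is n = (−4, 3) with |n| = 5.
|n·T − (-31)| = |32 − (-31)| = 63, so the distance is 63/5.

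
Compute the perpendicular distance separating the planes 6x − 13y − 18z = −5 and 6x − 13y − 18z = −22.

17/23

With common normal n = (6, −13, −18) (|n| = 23), the distance is |(-5) − (-22)|/|n| = 17/23.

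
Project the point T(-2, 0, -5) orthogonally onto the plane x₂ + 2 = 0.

n = (0, 1, 0), |n|² = 1, and n·T − (-2) = 2.
t = 2/1 = 2, so the foot is T − t·n = (-2, 0, -5) − 2·(0, 1, 0) = (-2, -2, -5).

(-2, -2, -5)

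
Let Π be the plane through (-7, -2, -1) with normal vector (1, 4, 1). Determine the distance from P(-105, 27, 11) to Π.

The plane has equation n·(r − (-7, -2, -1)) = 0, i.e. n·r = -16.
Then n·(-105, 27, 11) - (-16) = 30.
|n| = √(1 + 16 + 1) = 3√2, so the distance is |30|/(3√2) = 5√2.

5√2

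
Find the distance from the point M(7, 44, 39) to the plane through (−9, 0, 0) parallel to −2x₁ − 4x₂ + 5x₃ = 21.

Parallel planes share the normal n = (−2, −4, 5); since (−9, 0, 0) lies on the plane, its equation is −2x₁ − 4x₂ + 5x₃ = 18.
Then n·(7, 44, 39) − 18 = −13.
|n| = √(4 + 16 + 25) = 3√5, so the distance is |-13|/(3√5) = 13/(3√5).

13√5/15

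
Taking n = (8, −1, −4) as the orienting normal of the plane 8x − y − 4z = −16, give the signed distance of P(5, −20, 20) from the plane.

-4/9

n·P − (-16) = -4.
|n| = 9, so the signed distance is -4/9.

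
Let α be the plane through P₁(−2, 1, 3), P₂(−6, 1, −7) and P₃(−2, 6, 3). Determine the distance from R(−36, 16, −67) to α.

P₁P₂ = (−4, 0, −10) and P₁P₃ = (0, 5, 0), so a normal is n = P₁P₂ × P₁P₃ = (50, 0, −20).
Then n·(−36, 16, −67) − (−160) = −300.
|n| = √(2500 + 0 + 400) = 10√29, so the distance is |-300|/(10√29) = 30/√29.

30√29/29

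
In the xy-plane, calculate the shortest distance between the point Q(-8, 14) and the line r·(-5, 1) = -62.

116/√26

d = |(-5)·(-8) + 1·14 − (-62)| / √(25 + 1) = |116|/√26 = 116/√26.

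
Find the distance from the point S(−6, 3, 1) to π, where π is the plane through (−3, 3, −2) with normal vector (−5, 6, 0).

15√61/61

The plane has equation n·(r − (−3, 3, −2)) = 0, i.e. n·r = 33.
Then n·(−6, 3, 1) − 33 = 15.
|n| = √(25 + 36 + 0) = √61, so the distance is |15|/√61 = 15/√61.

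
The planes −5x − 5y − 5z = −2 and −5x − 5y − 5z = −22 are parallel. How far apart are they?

Both planes have normal n = (−5, −5, −5), |n| = 5√3. Any point on the first plane is at distance |(-22) − (-2)|/|n| = 20/(5√3) = 4/√3 from the second.

4√3/3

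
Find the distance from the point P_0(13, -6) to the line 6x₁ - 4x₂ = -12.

57/√13

The normal to the line is n = (6, -4) with |n| = 2√13.
|n·P_0 − (-12)| = |102 − (-12)| = 114, so the distance is 114/(2√13) = 57/√13.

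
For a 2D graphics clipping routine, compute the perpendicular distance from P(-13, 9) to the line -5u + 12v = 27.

146/13

d = |(-5)·(-13) + 12·9 − 27| / √(25 + 144) = |146|/13 = 146/13.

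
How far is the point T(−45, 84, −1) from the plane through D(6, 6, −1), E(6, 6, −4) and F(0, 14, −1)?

DE = (0, 0, −3) and DF = (−6, 8, 0), so a normal is n = DE × DF = (24, 18, 0).
Then n·(−45, 84, −1) − 252 = 180.
|n| = √(576 + 324 + 0) = 30, so the distance is |180|/30 = 6.

6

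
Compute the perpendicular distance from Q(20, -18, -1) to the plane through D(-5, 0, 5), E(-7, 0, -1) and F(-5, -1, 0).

9√35/35

DE = (-2, 0, -6) and DF = (0, -1, -5), so a normal is n = DE × DF = (-6, -10, 2).
n = (-6, -10, 2); n·P − 40 = 18; |n| = 2√35; distance = 18/(2√35) = 9/√35.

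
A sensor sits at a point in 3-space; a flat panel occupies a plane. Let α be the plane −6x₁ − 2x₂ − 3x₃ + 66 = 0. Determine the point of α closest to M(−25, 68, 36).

(-199/7, 468/7, 240/7)

The perpendicular from M has direction n = (−6, −2, −3): r = (−25, 68, 36) + λ(−6, −2, −3).
Substitute into the plane: n·(M + λn) = -66 gives -94 + 49λ = -66, so λ = 4/7.
Foot = (−25, 68, 36) + (4/7)·(−6, −2, −3) = (−199/7, 468/7, 240/7).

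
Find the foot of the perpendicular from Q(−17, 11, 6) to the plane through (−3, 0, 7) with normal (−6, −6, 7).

(-181/11, 127/11, 59/11)

The perpendicular from Q has direction n = (−6, −6, 7): r = (−17, 11, 6) + λ(−6, −6, 7).
Substitute into the plane: n·(Q + λn) = 67 gives 78 + 121λ = 67, so λ = -1/11.
Foot = (−17, 11, 6) + (-1/11)·(−6, −6, 7) = (−181/11, 127/11, 59/11).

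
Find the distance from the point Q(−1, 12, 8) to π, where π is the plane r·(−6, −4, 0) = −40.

√13/13

Normal vector n = (−6, −4, 0), and n·(−1, 12, 8) − (−40) = −2.
|n| = √(36 + 16 + 0) = 2√13, so the distance is |-2|/(2√13) = 1/√13.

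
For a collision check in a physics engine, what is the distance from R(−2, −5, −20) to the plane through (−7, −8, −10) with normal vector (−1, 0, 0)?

The plane has equation n·(r − (−7, −8, −10)) = 0, i.e. n·r = 7.
n = (−1, 0, 0); n·P − 7 = -5; |n| = 1; distance = 5/1 = 5.

5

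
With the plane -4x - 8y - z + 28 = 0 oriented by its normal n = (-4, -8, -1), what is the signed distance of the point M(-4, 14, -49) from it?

n·M − (-28) = -19.
|n| = 9, so the signed distance is -19/9.

-19/9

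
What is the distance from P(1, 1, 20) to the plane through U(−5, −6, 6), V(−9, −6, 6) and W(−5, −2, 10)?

7/√2

UV = (−4, 0, 0) and UW = (0, 4, 4), so a normal is n = UV × UW = (0, 16, −16).
n = (0, 16, −16); n·P − (-192) = -112; |n| = 16√2; distance = 112/(16√2) = 7/√2.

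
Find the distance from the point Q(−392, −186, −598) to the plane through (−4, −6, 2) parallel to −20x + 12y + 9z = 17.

8

Parallel planes share the normal n = (−20, 12, 9); since (−4, −6, 2) lies on the plane, its equation is −20x + 12y + 9z = 26.
Then n·(−392, −186, −598) − 26 = 200.
|n| = √(400 + 144 + 81) = 25, so the distance is |200|/25 = 8.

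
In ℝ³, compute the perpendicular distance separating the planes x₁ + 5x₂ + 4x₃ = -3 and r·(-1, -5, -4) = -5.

Divide the second equation by -1 to match normals: x₁ + 5x₂ + 4x₃ = 5.
With common normal n = (1, 5, 4) (|n| = √42), the distance is |(-3) − 5|/|n| = 8/√42 = 4√42/21.

4√42/21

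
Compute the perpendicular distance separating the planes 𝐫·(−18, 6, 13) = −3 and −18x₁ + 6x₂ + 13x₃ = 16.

19/23

With common normal n = (−18, 6, 13) (|n| = 23), the distance is |(-3) − 16|/|n| = 19/23.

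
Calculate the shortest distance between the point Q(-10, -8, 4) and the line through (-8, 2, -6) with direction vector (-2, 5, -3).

2√13

Direction vector d = (-2, 5, -3).
AP = (-2, -10, 10), and AP × d = (-20, -26, -30).
|AP × d|² = 1976 and |d|² = 38, so the distance is √(1976/38) = √52 = 2√13.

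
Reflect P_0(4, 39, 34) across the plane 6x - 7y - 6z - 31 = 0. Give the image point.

(52, -17, -14)

With n = (6, -7, -6), the signed offset is (n·P_0 − 31)/|n|² = -484/121 = -4.
P_0' = P_0 − 2t·n = (4, 39, 34) − (-8)·(6, -7, -6) = (52, -17, -14).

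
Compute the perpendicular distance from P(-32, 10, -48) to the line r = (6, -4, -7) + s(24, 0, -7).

Direction vector d = (24, 0, -7).
AP = (-38, 14, -41), and AP × d = (-98, -1250, -336).
|AP × d|² = 1685000 and |d|² = 625, so the distance is √(1685000/625) = √2696 = 2√674.

2√674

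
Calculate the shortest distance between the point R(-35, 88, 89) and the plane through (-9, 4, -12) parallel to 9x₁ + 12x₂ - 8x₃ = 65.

2

Parallel planes share the normal n = (9, 12, -8); since (-9, 4, -12) lies on the plane, its equation is 9x₁ + 12x₂ - 8x₃ = 63.
d = |9·(-35) + 12·88 + (-8)·89 − 63| / √(81 + 144 + 64) = |-34| / 17 = 2.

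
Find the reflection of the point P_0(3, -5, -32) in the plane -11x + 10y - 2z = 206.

n = (-11, 10, -2), |n|² = 225, n·P_0 − 206 = -225, so t = -225/225 = -1.
Foot F = P_0 − (-1)·n = (-8, 5, -34); the reflection is 2F − P_0 = (-19, 15, -36).

(-19, 15, -36)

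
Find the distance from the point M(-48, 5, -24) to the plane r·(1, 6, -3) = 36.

Normal vector n = (1, 6, -3), and n·(-48, 5, -24) - 36 = 18.
|n| = √(1 + 36 + 9) = √46, so the distance is |18|/√46 = 9√46/23.

18/√46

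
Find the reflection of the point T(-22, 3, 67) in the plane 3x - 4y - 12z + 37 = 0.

(8, -37, -53)

n = (3, -4, -12), |n|² = 169, n·T − (-37) = -845, so t = -845/169 = -5.
Foot F = T − (-5)·n = (-7, -17, 7); the reflection is 2F − T = (8, -37, -53).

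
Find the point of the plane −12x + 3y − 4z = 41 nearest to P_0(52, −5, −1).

The perpendicular from P_0 has direction n = (−12, 3, −4): r = (52, −5, −1) + μ(−12, 3, −4).
Substitute into the plane: n·(P_0 + μn) = 41 gives -635 + 169μ = 41, so μ = 4.
Foot = (52, −5, −1) + 4·(−12, 3, −4) = (4, 7, −17).

(4, 7, -17)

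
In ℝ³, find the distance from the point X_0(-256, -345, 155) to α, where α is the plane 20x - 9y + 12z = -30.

5

d = |20·(-256) + (-9)·(-345) + 12·155 − (-30)| / √(400 + 81 + 144) = |-125| / 25 = 5.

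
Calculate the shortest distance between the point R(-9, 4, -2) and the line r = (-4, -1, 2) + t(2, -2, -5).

√66

Direction vector d = (2, -2, -5).
AP = (-5, 5, -4), and AP × d = (-33, -33, 0).
|AP × d|² = 2178 and |d|² = 33, so the distance is √(2178/33) = √66.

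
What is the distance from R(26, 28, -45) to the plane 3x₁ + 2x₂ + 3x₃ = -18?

17√22/22

n = (3, 2, 3); n·P − (-18) = 17; |n| = √22; distance = 17/√22.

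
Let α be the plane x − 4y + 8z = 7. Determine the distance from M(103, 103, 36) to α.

28/9

Normal vector n = (1, −4, 8), and n·(103, 103, 36) − 7 = −28.
|n| = √(1 + 16 + 64) = 9, so the distance is |-28|/9 = 28/9.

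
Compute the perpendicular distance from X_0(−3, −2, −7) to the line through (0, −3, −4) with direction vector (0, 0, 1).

Direction vector d = (0, 0, 1).
AP = (−3, 1, −3), and AP × d = (1, 3, 0).
|AP × d|² = 10 and |d|² = 1, so the distance is √10.

√10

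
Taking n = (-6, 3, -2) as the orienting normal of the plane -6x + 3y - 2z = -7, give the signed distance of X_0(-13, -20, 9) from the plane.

n·X_0 − (-7) = 7.
|n| = 7, so the signed distance is 7/7 = 1.

1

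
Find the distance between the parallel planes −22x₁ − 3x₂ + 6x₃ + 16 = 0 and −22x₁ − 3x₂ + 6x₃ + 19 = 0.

With common normal n = (−22, −3, 6) (|n| = 23), the distance is |(-16) − (-19)|/|n| = 3/23.

3/23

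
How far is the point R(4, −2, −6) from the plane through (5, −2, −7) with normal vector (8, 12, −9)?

The plane has equation n·(r − (5, −2, −7)) = 0, i.e. n·r = 79.
Then n·(4, −2, −6) − 79 = −17.
|n| = √(64 + 144 + 81) = 17, so the distance is |-17|/17 = 1.

1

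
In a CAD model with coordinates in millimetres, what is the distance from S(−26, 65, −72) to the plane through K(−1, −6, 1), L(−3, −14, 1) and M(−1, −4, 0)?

KL = (−2, −8, 0) and KM = (0, 2, −1), so a normal is n = KL × KM = (8, −2, −4).
n = (8, −2, −4); n·P − 0 = -50; |n| = 2√21; distance = 50/(2√21) = 25√21/21.

25√21/21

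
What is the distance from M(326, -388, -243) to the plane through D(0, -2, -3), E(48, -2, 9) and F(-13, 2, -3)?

DE = (48, 0, 12) and DF = (-13, 4, 0), so a normal is n = DE × DF = (-48, -156, 192).
Then n·(326, -388, -243) - (-264) = -1512.
|n| = √(2304 + 24336 + 36864) = 252, so the distance is |-1512|/252 = 6.

6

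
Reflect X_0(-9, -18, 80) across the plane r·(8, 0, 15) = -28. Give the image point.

With n = (8, 0, 15), the signed offset is (n·X_0 − (-28))/|n|² = 1156/289 = 4.
X_0' = X_0 − 2t·n = (-9, -18, 80) − 8·(8, 0, 15) = (-73, -18, -40).

(-73, -18, -40)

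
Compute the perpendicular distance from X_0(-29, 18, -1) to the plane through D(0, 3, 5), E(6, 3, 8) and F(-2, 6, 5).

3

DE = (6, 0, 3) and DF = (-2, 3, 0), so a normal is n = DE × DF = (-9, -6, 18).
Then n·(-29, 18, -1) - 72 = 63.
|n| = √(81 + 36 + 324) = 21, so the distance is |63|/21 = 3.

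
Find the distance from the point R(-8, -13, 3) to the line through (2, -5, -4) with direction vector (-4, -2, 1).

Direction vector d = (-4, -2, 1).
AP = (-10, -8, 7), and AP × d = (6, -18, -12).
|AP × d|² = 504 and |d|² = 21, so the distance is √(504/21) = √24 = 2√6.

2√6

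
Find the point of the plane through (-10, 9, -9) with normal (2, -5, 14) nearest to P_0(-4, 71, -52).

The perpendicular from P_0 has direction n = (2, -5, 14): r = (-4, 71, -52) + λ(2, -5, 14).
Substitute into the plane: n·(P_0 + λn) = -191 gives -1091 + 225λ = -191, so λ = 4.
Foot = (-4, 71, -52) + 4·(2, -5, 14) = (4, 51, 4).

(4, 51, 4)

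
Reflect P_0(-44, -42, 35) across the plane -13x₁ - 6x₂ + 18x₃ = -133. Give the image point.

n = (-13, -6, 18), |n|² = 529, n·P_0 − (-133) = 1587, so t = 1587/529 = 3.
Foot F = P_0 − 3·n = (-5, -24, -19); the reflection is 2F − P_0 = (34, -6, -73).

(34, -6, -73)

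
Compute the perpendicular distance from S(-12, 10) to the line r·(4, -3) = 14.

92/5

d = |4·(-12) + (-3)·10 − 14| / √(16 + 9) = |-92|/5 = 92/5.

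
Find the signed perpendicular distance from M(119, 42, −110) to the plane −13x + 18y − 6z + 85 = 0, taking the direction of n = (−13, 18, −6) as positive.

n·M − (-85) = -46.
|n| = 23, so the signed distance is -46/23 = -2.

-2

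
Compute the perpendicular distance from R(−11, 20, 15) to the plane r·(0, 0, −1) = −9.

6

Normal vector n = (0, 0, −1), and n·(−11, 20, 15) − (−9) = −6.
|n| = √(0 + 0 + 1) = 1, so the distance is |-6|/1 = 6.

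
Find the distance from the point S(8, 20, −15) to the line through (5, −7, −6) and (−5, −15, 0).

A direction vector is d = (−10, −8, 6).
AP = (3, 27, −9); AP·d = -300, |AP|² = 819, |d|² = 200.
distance² = |AP|² − (AP·d)²/|d|² = 819 − 90000/200 = 369, so the distance is 3√41.

3√41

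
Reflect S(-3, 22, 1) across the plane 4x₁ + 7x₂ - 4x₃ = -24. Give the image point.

With n = (4, 7, -4), the signed offset is (n·S − (-24))/|n|² = 162/81 = 2.
S' = S − 2t·n = (-3, 22, 1) − 4·(4, 7, -4) = (-19, -6, 17).

(-19, -6, 17)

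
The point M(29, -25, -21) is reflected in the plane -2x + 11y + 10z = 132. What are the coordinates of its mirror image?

(17, 41, 39)

n = (-2, 11, 10), |n|² = 225, n·M − 132 = -675, so t = -675/225 = -3.
Foot F = M − (-3)·n = (23, 8, 9); the reflection is 2F − M = (17, 41, 39).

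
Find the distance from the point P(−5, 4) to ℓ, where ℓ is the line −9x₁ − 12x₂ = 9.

d = |(-9)·(-5) + (-12)·4 − 9| / √(81 + 144) = |-12|/15 = 4/5.

4/5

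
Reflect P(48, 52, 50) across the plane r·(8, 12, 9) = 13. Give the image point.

(-32, -68, -40)

n = (8, 12, 9), |n|² = 289, n·P − 13 = 1445, so t = 1445/289 = 5.
Foot F = P − 5·n = (8, −8, 5); the reflection is 2F − P = (−32, −68, −40).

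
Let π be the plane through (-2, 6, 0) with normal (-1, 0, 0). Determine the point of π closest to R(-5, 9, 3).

(-2, 9, 3)

The perpendicular from R has direction n = (-1, 0, 0): r = (-5, 9, 3) + t(-1, 0, 0).
Substitute into the plane: n·(R + tn) = 2 gives 5 + 1t = 2, so t = -3.
Foot = (-5, 9, 3) + (-3)·(-1, 0, 0) = (-2, 9, 3).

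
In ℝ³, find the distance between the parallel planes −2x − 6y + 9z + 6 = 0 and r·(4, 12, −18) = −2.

Divide the second equation by -2 to match normals: −2x − 6y + 9z = 1.
Both planes have normal n = (−2, −6, 9), |n| = 11. Any point on the first plane is at distance |1 − (-6)|/|n| = 7/11 from the second.

7/11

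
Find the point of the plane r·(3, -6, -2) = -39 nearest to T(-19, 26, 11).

(-7, 2, 3)

n = (3, -6, -2), |n|² = 49, and n·T − (-39) = -196.
t = -196/49 = -4, so the foot is T − t·n = (-19, 26, 11) − (-4)·(3, -6, -2) = (-7, 2, 3).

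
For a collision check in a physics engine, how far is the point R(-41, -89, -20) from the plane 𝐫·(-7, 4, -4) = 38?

3

n = (-7, 4, -4); n·P − 38 = -27; |n| = 9; distance = 27/9 = 3.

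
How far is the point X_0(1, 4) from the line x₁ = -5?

6

d = |1·1 + 0·4 − (-5)| / √(1 + 0) = |6|/1 = 6.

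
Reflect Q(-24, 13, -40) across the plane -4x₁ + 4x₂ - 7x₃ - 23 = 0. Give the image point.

With n = (-4, 4, -7), the signed offset is (n·Q − 23)/|n|² = 405/81 = 5.
Q' = Q − 2t·n = (-24, 13, -40) − 10·(-4, 4, -7) = (16, -27, 30).

(16, -27, 30)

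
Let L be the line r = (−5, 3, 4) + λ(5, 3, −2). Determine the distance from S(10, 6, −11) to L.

Direction vector d = (5, 3, −2).
AP = (15, 3, −15), and AP × d = (39, −45, 30).
|AP × d|² = 4446 and |d|² = 38, so the distance is √(4446/38) = √117 = 3√13.

3√13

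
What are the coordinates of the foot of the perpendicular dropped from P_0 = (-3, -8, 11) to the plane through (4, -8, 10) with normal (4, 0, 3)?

n = (4, 0, 3), |n|² = 25, and n·P_0 − 46 = -25.
t = -25/25 = -1, so the foot is P_0 − t·n = (-3, -8, 11) − (-1)·(4, 0, 3) = (1, -8, 14).

(1, -8, 14)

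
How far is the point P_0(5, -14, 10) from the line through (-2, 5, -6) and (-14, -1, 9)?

A direction vector is d = (-12, -6, 15).
AP = (7, -19, 16); AP·d = 270, |AP|² = 666, |d|² = 405.
distance² = |AP|² − (AP·d)²/|d|² = 666 − 72900/405 = 486, so the distance is 9√6.

9√6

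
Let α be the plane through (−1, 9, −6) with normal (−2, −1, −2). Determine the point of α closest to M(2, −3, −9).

(14/3, -5/3, -19/3)

The perpendicular from M has direction n = (−2, −1, −2): r = (2, −3, −9) + t(−2, −1, −2).
Substitute into the plane: n·(M + tn) = 5 gives 17 + 9t = 5, so t = -4/3.
Foot = (2, −3, −9) + (-4/3)·(−2, −1, −2) = (14/3, −5/3, −19/3).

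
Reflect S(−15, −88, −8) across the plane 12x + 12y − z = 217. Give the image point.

(105, 32, -18)

With n = (12, 12, −1), the signed offset is (n·S − 217)/|n|² = -1445/289 = -5.
S' = S − 2t·n = (−15, −88, −8) − (-10)·(12, 12, −1) = (105, 32, −18).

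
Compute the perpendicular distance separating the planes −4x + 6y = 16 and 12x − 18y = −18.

5√13/13

Divide the second equation by -3 to match normals: −4x + 6y = 6.
Both planes have normal n = (−4, 6, 0), |n| = 2√13. Any point on the first plane is at distance |6 − 16|/|n| = 10/(2√13) = 5/√13 from the second.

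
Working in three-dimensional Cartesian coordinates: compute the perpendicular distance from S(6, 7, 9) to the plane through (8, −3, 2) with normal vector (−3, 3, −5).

The plane has equation n·(r − (8, −3, 2)) = 0, i.e. n·r = -43.
Then n·(6, 7, 9) − (−43) = 1.
|n| = √(9 + 9 + 25) = √43, so the distance is |1|/√43 = √43/43.

√43/43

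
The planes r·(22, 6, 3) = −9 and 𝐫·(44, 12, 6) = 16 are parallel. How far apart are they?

17/23

Divide the second equation by 2 to match normals: 22x₁ + 6x₂ + 3x₃ = 8.
With common normal n = (22, 6, 3) (|n| = 23), the distance is |(-9) − 8|/|n| = 17/23.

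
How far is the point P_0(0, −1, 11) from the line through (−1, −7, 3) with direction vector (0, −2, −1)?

Direction vector d = (0, −2, −1).
AP = (1, 6, 8); AP·d = -20, |AP|² = 101, |d|² = 5.
distance² = |AP|² − (AP·d)²/|d|² = 101 − 400/5 = 21, so the distance is √21.

√21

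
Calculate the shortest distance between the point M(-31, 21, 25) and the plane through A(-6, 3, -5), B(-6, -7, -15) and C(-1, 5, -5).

AB = (0, -10, -10) and AC = (5, 2, 0), so a normal is n = AB × AC = (20, -50, 50).
Then n·(-31, 21, 25) - (-520) = 100.
|n| = √(400 + 2500 + 2500) = 30√6, so the distance is |100|/(30√6) = 5√6/9.

5√6/9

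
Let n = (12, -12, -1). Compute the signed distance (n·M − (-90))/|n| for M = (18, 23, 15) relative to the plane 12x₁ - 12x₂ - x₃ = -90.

15/17

n·M − (-90) = 15.
|n| = 17, so the signed distance is 15/17.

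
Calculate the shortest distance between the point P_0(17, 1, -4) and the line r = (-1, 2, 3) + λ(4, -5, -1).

√206

Direction vector d = (4, -5, -1).
AP = (18, -1, -7), and AP × d = (-34, -10, -86).
|AP × d|² = 8652 and |d|² = 42, so the distance is √(8652/42) = √206.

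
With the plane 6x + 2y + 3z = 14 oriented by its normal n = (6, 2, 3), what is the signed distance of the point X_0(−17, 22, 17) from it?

n·X_0 − 14 = -21.
|n| = 7, so the signed distance is -21/7 = -3.

-3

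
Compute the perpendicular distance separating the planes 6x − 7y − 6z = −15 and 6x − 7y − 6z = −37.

With common normal n = (6, −7, −6) (|n| = 11), the distance is |(-15) − (-37)|/|n| = 22/11 = 2.

2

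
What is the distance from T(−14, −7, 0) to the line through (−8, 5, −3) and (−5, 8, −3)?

3√3

A direction vector is d = (3, 3, 0).
AP = (−6, −12, 3), and AP × d = (−9, 9, 18).
|AP × d|² = 486 and |d|² = 18, so the distance is √(486/18) = √27 = 3√3.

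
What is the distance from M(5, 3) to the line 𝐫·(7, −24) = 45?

d = |7·5 + (-24)·3 − 45| / √(49 + 576) = |-82|/25 = 82/25.

82/25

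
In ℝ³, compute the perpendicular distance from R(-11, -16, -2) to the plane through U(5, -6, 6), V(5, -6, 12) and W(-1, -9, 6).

4√5/5

UV = (0, 0, 6) and UW = (-6, -3, 0), so a normal is n = UV × UW = (18, -36, 0).
Then n·(-11, -16, -2) - 306 = 72.
|n| = √(324 + 1296 + 0) = 18√5, so the distance is |72|/(18√5) = 4/√5.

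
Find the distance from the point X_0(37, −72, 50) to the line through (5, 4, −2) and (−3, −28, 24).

12√17

A direction vector is d = (−8, −32, 26).
AP = (32, −76, 52); AP·d = 3528, |AP|² = 9504, |d|² = 1764.
distance² = |AP|² − (AP·d)²/|d|² = 9504 − 12446784/1764 = 2448, so the distance is 12√17.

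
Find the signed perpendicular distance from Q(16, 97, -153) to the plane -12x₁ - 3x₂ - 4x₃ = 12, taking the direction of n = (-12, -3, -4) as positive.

n·Q − 12 = 117.
|n| = 13, so the signed distance is 117/13 = 9.

9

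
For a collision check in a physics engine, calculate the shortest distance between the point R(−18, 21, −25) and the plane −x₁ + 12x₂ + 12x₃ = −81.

3

Normal vector n = (−1, 12, 12), and n·(−18, 21, −25) − (−81) = 51.
|n| = √(1 + 144 + 144) = 17, so the distance is |51|/17 = 3.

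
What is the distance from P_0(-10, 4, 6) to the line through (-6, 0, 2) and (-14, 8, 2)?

4

A direction vector is d = (-8, 8, 0).
AP = (-4, 4, 4), and AP × d = (-32, -32, 0).
|AP × d|² = 2048 and |d|² = 128, so the distance is √(2048/128) = √16 = 4.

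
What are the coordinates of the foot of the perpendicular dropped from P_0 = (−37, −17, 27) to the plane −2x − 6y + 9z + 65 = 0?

n = (−2, −6, 9), |n|² = 121, and n·P_0 − (-65) = 484.
t = 484/121 = 4, so the foot is P_0 − t·n = (−37, −17, 27) − 4·(−2, −6, 9) = (−29, 7, −9).

(-29, 7, -9)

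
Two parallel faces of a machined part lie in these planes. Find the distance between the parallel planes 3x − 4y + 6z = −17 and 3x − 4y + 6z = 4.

Both planes have normal n = (3, −4, 6), |n| = √61. Any point on the first plane is at distance |4 − (-17)|/|n| = 21/√61 = 21√61/61 from the second.

21√61/61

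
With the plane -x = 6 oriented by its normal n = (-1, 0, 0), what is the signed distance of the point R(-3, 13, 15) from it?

-3

n·R − 6 = -3.
|n| = 1, so the signed distance is -3/1 = -3.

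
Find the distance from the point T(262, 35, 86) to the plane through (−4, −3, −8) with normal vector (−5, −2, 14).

6

The plane has equation n·(r − (−4, −3, −8)) = 0, i.e. n·r = -86.
n = (−5, −2, 14); n·P − (-86) = -90; |n| = 15; distance = 90/15 = 6.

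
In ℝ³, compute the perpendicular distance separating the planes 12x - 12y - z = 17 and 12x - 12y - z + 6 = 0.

With common normal n = (12, -12, -1) (|n| = 17), the distance is |17 − (-6)|/|n| = 23/17.

23/17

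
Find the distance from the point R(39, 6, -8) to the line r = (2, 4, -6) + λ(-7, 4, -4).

18√2

Direction vector d = (-7, 4, -4).
AP = (37, 2, -2); AP·d = -243, |AP|² = 1377, |d|² = 81.
distance² = |AP|² − (AP·d)²/|d|² = 1377 − 59049/81 = 648, so the distance is 18√2.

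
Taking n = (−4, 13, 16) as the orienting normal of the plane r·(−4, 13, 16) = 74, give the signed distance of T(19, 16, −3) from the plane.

n·T − 74 = 10.
|n| = 21, so the signed distance is 10/21.

10/21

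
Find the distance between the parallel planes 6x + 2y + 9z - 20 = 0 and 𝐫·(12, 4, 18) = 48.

4/11

Divide the second equation by 2 to match normals: 6x + 2y + 9z = 24.
With common normal n = (6, 2, 9) (|n| = 11), the distance is |20 − 24|/|n| = 4/11.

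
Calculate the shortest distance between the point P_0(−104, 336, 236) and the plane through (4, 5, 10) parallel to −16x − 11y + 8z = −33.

Parallel planes share the normal n = (−16, −11, 8); since (4, 5, 10) lies on the plane, its equation is −16x − 11y + 8z = -39.
Then n·(−104, 336, 236) − (−39) = −105.
|n| = √(256 + 121 + 64) = 21, so the distance is |-105|/21 = 5.

5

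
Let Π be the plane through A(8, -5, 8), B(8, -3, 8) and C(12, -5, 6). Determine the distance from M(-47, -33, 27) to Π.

AB = (0, 2, 0) and AC = (4, 0, -2), so a normal is n = AB × AC = (-4, 0, -8).
Then n·(-47, -33, 27) - (-96) = 68.
|n| = √(16 + 0 + 64) = 4√5, so the distance is |68|/(4√5) = 17√5/5.

17/√5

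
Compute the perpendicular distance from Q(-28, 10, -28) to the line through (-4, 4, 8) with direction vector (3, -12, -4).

6√53

Direction vector d = (3, -12, -4).
AP = (-24, 6, -36); AP·d = 0, |AP|² = 1908, |d|² = 169.
distance² = |AP|² − (AP·d)²/|d|² = 1908 − 0/169 = 1908, so the distance is 6√53.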